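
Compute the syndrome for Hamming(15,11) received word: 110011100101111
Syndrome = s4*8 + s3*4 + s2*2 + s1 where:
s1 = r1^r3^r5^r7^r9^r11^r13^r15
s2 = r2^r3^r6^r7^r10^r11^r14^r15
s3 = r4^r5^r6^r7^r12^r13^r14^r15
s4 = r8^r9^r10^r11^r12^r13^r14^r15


s1=1, s2=0, s3=1, s4=1

Syndrome = 13 (error at position 13)


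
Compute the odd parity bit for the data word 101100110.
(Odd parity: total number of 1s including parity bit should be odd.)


Number of 1s in data: 5
Parity bit: 0

0


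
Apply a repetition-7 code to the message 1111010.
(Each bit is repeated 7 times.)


Each bit -> 7 copies

1111111111111111111111111111000000011111110000000


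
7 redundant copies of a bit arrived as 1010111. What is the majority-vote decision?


Ones: 5 out of 7
Threshold: 4

1 (5/7 voted 1)


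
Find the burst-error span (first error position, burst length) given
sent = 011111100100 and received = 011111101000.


XOR: 000000001100

Burst at position 8, length 2


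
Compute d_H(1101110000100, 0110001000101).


XOR: 1011111000001
Count of 1s: 7

7


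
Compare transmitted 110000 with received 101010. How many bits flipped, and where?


XOR: 011010

3 error(s) at position(s): 1, 2, 4


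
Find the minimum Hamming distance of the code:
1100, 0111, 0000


Comparing all pairs, minimum distance: 2
Can detect 1 errors, correct 0 errors

2


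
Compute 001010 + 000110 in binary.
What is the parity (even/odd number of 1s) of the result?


001010 = 10
000110 = 6
Sum = 16 = 10000
1s count = 1

odd parity (1 ones in 10000)


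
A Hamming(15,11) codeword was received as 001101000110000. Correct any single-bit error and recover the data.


Syndrome = 0: no error detected

Data: 10100110000 (no errors)


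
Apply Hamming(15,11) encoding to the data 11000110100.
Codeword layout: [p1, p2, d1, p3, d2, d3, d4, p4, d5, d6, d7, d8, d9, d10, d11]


Parity bits: p1=0, p2=1, p3=0, p4=1

011010010110100


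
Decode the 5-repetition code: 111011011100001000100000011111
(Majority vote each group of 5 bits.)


Groups: 11101, 10111, 00001, 00010, 00000, 11111
Majority votes: 110001

110001


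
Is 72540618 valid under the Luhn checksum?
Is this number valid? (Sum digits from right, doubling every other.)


Luhn sum = 28
28 mod 10 = 8

Invalid (Luhn sum mod 10 = 8)


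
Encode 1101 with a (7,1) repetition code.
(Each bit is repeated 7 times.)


Each bit -> 7 copies

1111111111111100000001111111


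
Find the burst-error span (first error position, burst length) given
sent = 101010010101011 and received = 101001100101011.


XOR: 000011110000000

Burst at position 4, length 4


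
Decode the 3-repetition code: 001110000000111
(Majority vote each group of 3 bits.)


Groups: 001, 110, 000, 000, 111
Majority votes: 01001

01001


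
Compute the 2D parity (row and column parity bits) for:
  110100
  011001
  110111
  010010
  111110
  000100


Row parities: 111011
Column parities: 110010

Row P: 111011, Col P: 110010, Corner: 1


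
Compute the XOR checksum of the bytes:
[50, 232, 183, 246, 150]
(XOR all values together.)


XOR chain: 50 ^ 232 ^ 183 ^ 246 ^ 150 = 13

13


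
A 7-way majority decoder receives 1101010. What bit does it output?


Ones: 4 out of 7
Threshold: 4

1 (4/7 voted 1)


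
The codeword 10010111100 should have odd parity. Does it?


Number of 1s: 6

No, parity error (6 ones)


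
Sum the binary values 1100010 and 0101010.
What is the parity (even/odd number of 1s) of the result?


1100010 = 98
0101010 = 42
Sum = 140 = 10001100
1s count = 3

odd parity (3 ones in 10001100)


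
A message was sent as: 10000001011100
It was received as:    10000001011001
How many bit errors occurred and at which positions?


XOR: 00000000000101

2 error(s) at position(s): 11, 13


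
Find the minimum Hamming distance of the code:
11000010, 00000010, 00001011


Comparing all pairs, minimum distance: 2
Can detect 1 errors, correct 0 errors

2


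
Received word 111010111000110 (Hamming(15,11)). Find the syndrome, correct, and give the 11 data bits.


Syndrome = 0: no error detected

Data: 11011000110 (no errors)


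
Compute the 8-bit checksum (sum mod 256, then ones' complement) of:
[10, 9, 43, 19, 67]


Sum = 148 mod 256 = 148
Complement = 107

107


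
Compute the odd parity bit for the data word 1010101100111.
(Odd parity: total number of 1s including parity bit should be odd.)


Number of 1s in data: 8
Parity bit: 1

1


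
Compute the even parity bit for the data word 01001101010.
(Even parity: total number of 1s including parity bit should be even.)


Number of 1s in data: 5
Parity bit: 1

1


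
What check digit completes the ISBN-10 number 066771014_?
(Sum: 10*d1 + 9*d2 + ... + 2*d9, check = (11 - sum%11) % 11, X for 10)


Weighted sum: 209
209 mod 11 = 0

Check digit: 0


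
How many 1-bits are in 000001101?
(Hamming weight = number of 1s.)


Counting 1s in 000001101

3


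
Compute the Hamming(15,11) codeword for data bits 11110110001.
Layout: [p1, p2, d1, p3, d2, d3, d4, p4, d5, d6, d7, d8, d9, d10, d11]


Parity bits: p1=1, p2=0, p3=0, p4=1

101011110110001


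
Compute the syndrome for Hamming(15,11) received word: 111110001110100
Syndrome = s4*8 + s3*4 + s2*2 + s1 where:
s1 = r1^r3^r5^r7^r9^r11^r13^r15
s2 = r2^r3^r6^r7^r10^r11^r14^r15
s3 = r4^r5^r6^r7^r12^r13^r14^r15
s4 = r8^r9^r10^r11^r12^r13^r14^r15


s1=0, s2=0, s3=1, s4=0

Syndrome = 4 (error at position 4)


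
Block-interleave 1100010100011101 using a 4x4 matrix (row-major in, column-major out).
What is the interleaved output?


Matrix:
  1100
  0101
  0001
  1101
Read columns: 1001110100000111

1001110100000111


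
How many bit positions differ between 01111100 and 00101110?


XOR: 01010010
Count of 1s: 3

3


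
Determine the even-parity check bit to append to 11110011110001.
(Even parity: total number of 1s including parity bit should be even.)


Number of 1s in data: 9
Parity bit: 1

1


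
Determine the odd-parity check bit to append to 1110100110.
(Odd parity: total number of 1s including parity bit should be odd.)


Number of 1s in data: 6
Parity bit: 1

1


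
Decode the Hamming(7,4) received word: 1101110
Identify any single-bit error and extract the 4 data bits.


Syndrome = 4: error at position 4

Data: 0110 (corrected bit 4)


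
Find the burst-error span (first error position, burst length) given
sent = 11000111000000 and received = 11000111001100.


XOR: 00000000001100

Burst at position 10, length 2


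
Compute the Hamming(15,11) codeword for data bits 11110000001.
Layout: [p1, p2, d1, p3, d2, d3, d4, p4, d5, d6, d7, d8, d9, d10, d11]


Parity bits: p1=0, p2=0, p3=0, p4=1

001011110000001


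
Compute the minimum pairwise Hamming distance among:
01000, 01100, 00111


Comparing all pairs, minimum distance: 1
Can detect 0 errors, correct 0 errors

1


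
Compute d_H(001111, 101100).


XOR: 100011
Count of 1s: 3

3


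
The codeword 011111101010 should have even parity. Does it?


Number of 1s: 8

Yes, parity is correct (8 ones)


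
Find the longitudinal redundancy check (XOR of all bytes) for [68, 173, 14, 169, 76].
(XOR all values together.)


XOR chain: 68 ^ 173 ^ 14 ^ 169 ^ 76 = 2

2


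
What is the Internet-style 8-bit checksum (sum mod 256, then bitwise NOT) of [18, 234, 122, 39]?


Sum = 413 mod 256 = 157
Complement = 98

98


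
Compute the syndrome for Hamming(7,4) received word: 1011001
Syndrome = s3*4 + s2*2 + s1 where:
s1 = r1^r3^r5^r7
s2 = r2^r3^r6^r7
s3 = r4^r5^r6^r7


s1=1, s2=0, s3=0

Syndrome = 1 (error at position 1)


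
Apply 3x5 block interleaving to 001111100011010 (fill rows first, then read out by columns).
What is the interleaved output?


Matrix:
  00111
  11000
  11010
Read columns: 011011100101100

011011100101100


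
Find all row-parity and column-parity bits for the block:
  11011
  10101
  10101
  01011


Row parities: 0111
Column parities: 10000

Row P: 0111, Col P: 10000, Corner: 1


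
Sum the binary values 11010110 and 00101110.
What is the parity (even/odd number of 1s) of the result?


11010110 = 214
00101110 = 46
Sum = 260 = 100000100
1s count = 2

even parity (2 ones in 100000100)


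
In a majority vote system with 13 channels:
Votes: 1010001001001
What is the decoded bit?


Ones: 5 out of 13
Threshold: 7

0 (5/13 voted 1)


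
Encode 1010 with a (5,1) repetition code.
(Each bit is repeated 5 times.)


Each bit -> 5 copies

11111000001111100000


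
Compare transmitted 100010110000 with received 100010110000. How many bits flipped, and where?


XOR: 000000000000

0 errors (received matches sent)


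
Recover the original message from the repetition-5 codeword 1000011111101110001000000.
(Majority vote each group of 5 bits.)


Groups: 10000, 11111, 10111, 00010, 00000
Majority votes: 01100

01100


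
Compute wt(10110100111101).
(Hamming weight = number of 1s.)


Counting 1s in 10110100111101

9


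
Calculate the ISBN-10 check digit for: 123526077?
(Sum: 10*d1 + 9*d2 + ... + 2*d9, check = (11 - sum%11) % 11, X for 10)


Weighted sum: 164
164 mod 11 = 10

Check digit: 1


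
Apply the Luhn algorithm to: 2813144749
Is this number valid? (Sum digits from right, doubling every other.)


Luhn sum = 55
55 mod 10 = 5

Invalid (Luhn sum mod 10 = 5)


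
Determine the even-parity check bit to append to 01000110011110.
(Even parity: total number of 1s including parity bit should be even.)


Number of 1s in data: 7
Parity bit: 1

1


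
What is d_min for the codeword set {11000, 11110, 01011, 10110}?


Comparing all pairs, minimum distance: 1
Can detect 0 errors, correct 0 errors

1


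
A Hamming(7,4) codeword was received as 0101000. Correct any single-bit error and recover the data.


Syndrome = 6: error at position 6

Data: 0010 (corrected bit 6)


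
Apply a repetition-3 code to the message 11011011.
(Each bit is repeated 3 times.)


Each bit -> 3 copies

111111000111111000111111


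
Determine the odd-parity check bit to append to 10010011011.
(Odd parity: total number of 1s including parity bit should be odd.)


Number of 1s in data: 6
Parity bit: 1

1


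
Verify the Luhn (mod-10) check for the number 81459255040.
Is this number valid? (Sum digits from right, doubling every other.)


Luhn sum = 42
42 mod 10 = 2

Invalid (Luhn sum mod 10 = 2)


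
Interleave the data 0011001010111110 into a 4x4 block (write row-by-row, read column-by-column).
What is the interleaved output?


Matrix:
  0011
  0010
  1011
  1110
Read columns: 0011000111111010

0011000111111010


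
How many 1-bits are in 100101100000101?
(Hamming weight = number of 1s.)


Counting 1s in 100101100000101

6


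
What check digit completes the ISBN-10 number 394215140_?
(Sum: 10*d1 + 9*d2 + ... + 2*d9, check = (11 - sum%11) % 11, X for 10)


Weighted sum: 204
204 mod 11 = 6

Check digit: 5


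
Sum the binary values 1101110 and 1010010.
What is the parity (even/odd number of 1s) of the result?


1101110 = 110
1010010 = 82
Sum = 192 = 11000000
1s count = 2

even parity (2 ones in 11000000)


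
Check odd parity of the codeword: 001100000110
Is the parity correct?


Number of 1s: 4

No, parity error (4 ones)


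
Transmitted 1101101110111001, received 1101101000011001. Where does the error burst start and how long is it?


XOR: 0000000110100000

Burst at position 7, length 4


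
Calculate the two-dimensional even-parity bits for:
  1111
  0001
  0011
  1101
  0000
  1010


Row parities: 010100
Column parities: 1010

Row P: 010100, Col P: 1010, Corner: 0


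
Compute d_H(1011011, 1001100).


XOR: 0010111
Count of 1s: 4

4


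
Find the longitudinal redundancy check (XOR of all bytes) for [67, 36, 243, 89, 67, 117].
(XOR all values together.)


XOR chain: 67 ^ 36 ^ 243 ^ 89 ^ 67 ^ 117 = 251

251


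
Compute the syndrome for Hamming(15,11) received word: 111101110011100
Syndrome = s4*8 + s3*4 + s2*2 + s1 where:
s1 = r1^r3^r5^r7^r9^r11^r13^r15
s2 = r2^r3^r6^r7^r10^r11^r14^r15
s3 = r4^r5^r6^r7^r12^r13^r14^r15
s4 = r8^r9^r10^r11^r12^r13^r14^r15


s1=1, s2=1, s3=1, s4=0

Syndrome = 7 (error at position 7)


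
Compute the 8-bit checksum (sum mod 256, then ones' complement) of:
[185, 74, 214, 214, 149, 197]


Sum = 1033 mod 256 = 9
Complement = 246

246


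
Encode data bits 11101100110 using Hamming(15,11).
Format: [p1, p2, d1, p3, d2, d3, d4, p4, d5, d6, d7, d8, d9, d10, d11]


Parity bits: p1=0, p2=0, p3=0, p4=0

001011001100110


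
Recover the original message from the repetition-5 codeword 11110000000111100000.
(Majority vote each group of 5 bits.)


Groups: 11110, 00000, 01111, 00000
Majority votes: 1010

1010


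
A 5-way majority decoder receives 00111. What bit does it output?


Ones: 3 out of 5
Threshold: 3

1 (3/5 voted 1)


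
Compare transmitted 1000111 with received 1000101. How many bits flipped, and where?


XOR: 0000010

1 error(s) at position(s): 5


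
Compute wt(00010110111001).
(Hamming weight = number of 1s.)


Counting 1s in 00010110111001

7


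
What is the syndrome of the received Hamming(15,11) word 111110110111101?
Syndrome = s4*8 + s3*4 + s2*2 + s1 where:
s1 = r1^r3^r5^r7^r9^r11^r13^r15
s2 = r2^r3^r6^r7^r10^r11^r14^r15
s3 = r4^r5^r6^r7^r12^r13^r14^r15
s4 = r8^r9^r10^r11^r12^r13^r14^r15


s1=1, s2=0, s3=0, s4=0

Syndrome = 1 (error at position 1)


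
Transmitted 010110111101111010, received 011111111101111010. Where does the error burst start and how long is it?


XOR: 001001000000000000

Burst at position 2, length 4


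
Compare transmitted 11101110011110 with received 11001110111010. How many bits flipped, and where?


XOR: 00100000100100

3 error(s) at position(s): 2, 8, 11


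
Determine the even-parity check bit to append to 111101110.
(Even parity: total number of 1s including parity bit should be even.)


Number of 1s in data: 7
Parity bit: 1

1


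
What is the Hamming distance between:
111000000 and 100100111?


XOR: 011100111
Count of 1s: 6

6


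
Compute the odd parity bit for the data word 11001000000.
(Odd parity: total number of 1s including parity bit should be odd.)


Number of 1s in data: 3
Parity bit: 0

0


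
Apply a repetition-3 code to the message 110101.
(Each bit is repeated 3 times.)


Each bit -> 3 copies

111111000111000111


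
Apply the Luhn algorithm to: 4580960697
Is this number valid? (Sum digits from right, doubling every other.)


Luhn sum = 57
57 mod 10 = 7

Invalid (Luhn sum mod 10 = 7)


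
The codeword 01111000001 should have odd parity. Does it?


Number of 1s: 5

Yes, parity is correct (5 ones)


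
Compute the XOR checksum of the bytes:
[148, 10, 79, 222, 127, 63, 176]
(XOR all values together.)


XOR chain: 148 ^ 10 ^ 79 ^ 222 ^ 127 ^ 63 ^ 176 = 255

255


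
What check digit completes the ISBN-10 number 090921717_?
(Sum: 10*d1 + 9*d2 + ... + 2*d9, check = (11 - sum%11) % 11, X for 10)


Weighted sum: 206
206 mod 11 = 8

Check digit: 3


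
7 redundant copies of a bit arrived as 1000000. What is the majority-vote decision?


Ones: 1 out of 7
Threshold: 4

0 (1/7 voted 1)


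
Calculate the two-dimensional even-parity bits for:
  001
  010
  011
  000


Row parities: 1100
Column parities: 000

Row P: 1100, Col P: 000, Corner: 0


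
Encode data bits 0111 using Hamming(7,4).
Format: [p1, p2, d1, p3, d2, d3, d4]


Parity bits: p1=0, p2=0, p3=1

0001111


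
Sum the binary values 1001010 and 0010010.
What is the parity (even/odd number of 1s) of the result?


1001010 = 74
0010010 = 18
Sum = 92 = 1011100
1s count = 4

even parity (4 ones in 1011100)


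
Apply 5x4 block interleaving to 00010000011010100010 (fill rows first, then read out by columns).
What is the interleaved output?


Matrix:
  0001
  0000
  0110
  1010
  0010
Read columns: 00010001000011110000

00010001000011110000


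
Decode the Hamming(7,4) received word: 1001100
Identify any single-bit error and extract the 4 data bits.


Syndrome = 0: no error detected

Data: 0100 (no errors)


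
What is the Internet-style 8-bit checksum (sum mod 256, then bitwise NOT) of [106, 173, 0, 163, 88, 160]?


Sum = 690 mod 256 = 178
Complement = 77

77


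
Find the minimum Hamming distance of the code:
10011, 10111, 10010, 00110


Comparing all pairs, minimum distance: 1
Can detect 0 errors, correct 0 errors

1


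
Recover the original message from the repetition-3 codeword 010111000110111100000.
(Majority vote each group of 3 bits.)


Groups: 010, 111, 000, 110, 111, 100, 000
Majority votes: 0101100

0101100


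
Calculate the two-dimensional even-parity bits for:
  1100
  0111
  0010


Row parities: 011
Column parities: 1001

Row P: 011, Col P: 1001, Corner: 0


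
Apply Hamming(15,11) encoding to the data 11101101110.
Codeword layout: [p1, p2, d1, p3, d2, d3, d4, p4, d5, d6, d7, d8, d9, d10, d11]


Parity bits: p1=0, p2=0, p3=1, p4=1

001111011101110


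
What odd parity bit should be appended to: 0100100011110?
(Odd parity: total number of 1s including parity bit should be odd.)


Number of 1s in data: 6
Parity bit: 1

1


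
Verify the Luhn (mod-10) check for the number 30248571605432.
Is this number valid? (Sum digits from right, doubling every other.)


Luhn sum = 48
48 mod 10 = 8

Invalid (Luhn sum mod 10 = 8)


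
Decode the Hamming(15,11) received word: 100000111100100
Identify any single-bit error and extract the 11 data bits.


Syndrome = 0: no error detected

Data: 00011100100 (no errors)


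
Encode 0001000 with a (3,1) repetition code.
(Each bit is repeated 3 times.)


Each bit -> 3 copies

000000000111000000000


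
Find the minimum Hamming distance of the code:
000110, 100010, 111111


Comparing all pairs, minimum distance: 2
Can detect 1 errors, correct 0 errors

2


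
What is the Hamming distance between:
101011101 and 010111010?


XOR: 111100111
Count of 1s: 7

7


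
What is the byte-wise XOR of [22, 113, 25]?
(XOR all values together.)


XOR chain: 22 ^ 113 ^ 25 = 126

126


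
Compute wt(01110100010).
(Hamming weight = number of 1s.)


Counting 1s in 01110100010

5


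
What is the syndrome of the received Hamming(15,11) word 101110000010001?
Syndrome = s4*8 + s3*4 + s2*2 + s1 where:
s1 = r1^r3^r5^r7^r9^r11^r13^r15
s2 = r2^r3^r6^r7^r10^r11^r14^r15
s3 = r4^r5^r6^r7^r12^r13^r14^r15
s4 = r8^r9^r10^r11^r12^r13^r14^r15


s1=1, s2=1, s3=1, s4=0

Syndrome = 7 (error at position 7)


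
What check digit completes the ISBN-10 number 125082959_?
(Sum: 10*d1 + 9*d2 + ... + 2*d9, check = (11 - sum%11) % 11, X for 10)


Weighted sum: 195
195 mod 11 = 8

Check digit: 3


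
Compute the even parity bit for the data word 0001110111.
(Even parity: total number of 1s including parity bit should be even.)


Number of 1s in data: 6
Parity bit: 0

0


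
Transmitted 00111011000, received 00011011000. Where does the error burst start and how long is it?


XOR: 00100000000

Burst at position 2, length 1


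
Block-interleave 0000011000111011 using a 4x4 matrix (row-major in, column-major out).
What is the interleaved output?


Matrix:
  0000
  0110
  0011
  1011
Read columns: 0001010001110011

0001010001110011


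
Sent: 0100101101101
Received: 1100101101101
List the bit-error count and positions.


XOR: 1000000000000

1 error(s) at position(s): 0


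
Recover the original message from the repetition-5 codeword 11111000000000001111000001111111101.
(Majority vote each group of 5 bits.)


Groups: 11111, 00000, 00000, 01111, 00000, 11111, 11101
Majority votes: 1001011

1001011


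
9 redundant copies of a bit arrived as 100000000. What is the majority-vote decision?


Ones: 1 out of 9
Threshold: 5

0 (1/9 voted 1)


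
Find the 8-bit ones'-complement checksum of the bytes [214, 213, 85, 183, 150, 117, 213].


Sum = 1175 mod 256 = 151
Complement = 104

104


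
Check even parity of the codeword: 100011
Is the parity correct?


Number of 1s: 3

No, parity error (3 ones)


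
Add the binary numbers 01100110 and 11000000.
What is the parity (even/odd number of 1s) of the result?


01100110 = 102
11000000 = 192
Sum = 294 = 100100110
1s count = 4

even parity (4 ones in 100100110)


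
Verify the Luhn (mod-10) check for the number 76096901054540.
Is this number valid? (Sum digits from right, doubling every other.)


Luhn sum = 59
59 mod 10 = 9

Invalid (Luhn sum mod 10 = 9)


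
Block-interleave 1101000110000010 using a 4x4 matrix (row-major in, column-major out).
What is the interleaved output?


Matrix:
  1101
  0001
  1000
  0010
Read columns: 1010100000011100

1010100000011100


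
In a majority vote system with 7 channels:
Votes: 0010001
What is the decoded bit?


Ones: 2 out of 7
Threshold: 4

0 (2/7 voted 1)


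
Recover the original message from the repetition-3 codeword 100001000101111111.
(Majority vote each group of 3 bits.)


Groups: 100, 001, 000, 101, 111, 111
Majority votes: 000111

000111


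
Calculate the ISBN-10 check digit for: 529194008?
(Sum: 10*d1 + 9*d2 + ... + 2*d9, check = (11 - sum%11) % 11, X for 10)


Weighted sum: 237
237 mod 11 = 6

Check digit: 5


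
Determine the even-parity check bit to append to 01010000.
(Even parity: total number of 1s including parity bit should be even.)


Number of 1s in data: 2
Parity bit: 0

0


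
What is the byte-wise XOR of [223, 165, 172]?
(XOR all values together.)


XOR chain: 223 ^ 165 ^ 172 = 214

214


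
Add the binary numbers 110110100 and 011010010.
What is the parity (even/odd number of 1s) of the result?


110110100 = 436
011010010 = 210
Sum = 646 = 1010000110
1s count = 4

even parity (4 ones in 1010000110)


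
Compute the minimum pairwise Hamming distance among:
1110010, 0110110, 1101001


Comparing all pairs, minimum distance: 2
Can detect 1 errors, correct 0 errors

2


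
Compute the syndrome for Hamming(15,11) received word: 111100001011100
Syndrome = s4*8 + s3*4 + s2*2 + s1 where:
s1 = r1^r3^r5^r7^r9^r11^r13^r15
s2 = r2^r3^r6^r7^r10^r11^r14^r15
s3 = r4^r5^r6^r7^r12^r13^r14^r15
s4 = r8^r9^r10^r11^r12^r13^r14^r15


s1=1, s2=1, s3=1, s4=0

Syndrome = 7 (error at position 7)


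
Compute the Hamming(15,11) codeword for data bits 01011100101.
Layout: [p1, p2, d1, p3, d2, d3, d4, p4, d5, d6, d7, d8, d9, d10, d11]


Parity bits: p1=1, p2=1, p3=0, p4=0

110010101100101


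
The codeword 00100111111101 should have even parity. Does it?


Number of 1s: 9

No, parity error (9 ones)


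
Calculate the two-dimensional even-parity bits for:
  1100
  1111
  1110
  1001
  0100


Row parities: 00101
Column parities: 0000

Row P: 00101, Col P: 0000, Corner: 0


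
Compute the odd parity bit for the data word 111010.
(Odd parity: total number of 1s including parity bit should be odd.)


Number of 1s in data: 4
Parity bit: 1

1


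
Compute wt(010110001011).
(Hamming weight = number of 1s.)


Counting 1s in 010110001011

6


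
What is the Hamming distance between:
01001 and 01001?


XOR: 00000
Count of 1s: 0

0


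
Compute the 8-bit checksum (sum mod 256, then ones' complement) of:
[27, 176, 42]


Sum = 245 mod 256 = 245
Complement = 10

10


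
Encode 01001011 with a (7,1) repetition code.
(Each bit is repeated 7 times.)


Each bit -> 7 copies

00000001111111000000000000001111111000000011111111111111


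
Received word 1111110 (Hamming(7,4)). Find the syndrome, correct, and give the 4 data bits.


Syndrome = 7: error at position 7

Data: 1111 (corrected bit 7)


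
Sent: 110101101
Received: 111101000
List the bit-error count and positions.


XOR: 001000101

3 error(s) at position(s): 2, 6, 8


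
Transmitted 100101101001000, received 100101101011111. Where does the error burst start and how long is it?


XOR: 000000000010111

Burst at position 10, length 5


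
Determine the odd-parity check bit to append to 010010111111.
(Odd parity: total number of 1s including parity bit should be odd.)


Number of 1s in data: 8
Parity bit: 1

1


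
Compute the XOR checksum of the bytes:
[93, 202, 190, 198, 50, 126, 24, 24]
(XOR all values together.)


XOR chain: 93 ^ 202 ^ 190 ^ 198 ^ 50 ^ 126 ^ 24 ^ 24 = 163

163


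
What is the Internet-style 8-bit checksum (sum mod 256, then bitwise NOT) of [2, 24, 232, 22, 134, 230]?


Sum = 644 mod 256 = 132
Complement = 123

123


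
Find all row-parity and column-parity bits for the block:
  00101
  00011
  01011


Row parities: 001
Column parities: 01101

Row P: 001, Col P: 01101, Corner: 1


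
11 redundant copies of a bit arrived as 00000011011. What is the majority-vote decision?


Ones: 4 out of 11
Threshold: 6

0 (4/11 voted 1)


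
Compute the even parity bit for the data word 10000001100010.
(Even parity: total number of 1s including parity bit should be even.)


Number of 1s in data: 4
Parity bit: 0

0


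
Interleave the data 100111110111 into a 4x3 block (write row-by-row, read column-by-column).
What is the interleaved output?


Matrix:
  100
  111
  110
  111
Read columns: 111101110101

111101110101


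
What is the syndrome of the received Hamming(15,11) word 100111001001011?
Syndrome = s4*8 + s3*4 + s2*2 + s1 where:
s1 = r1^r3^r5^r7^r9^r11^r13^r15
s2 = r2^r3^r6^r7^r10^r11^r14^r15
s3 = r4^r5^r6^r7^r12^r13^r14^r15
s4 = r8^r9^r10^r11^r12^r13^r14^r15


s1=0, s2=1, s3=0, s4=0

Syndrome = 2 (error at position 2)


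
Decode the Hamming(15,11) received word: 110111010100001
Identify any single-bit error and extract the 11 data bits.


Syndrome = 9: error at position 9

Data: 01101100001 (corrected bit 9)


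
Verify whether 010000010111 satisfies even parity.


Number of 1s: 5

No, parity error (5 ones)


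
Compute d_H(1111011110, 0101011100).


XOR: 1010000010
Count of 1s: 3

3


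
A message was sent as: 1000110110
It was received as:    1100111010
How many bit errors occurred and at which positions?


XOR: 0100001100

3 error(s) at position(s): 1, 6, 7


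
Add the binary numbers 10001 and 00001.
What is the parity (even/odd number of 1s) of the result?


10001 = 17
00001 = 1
Sum = 18 = 10010
1s count = 2

even parity (2 ones in 10010)


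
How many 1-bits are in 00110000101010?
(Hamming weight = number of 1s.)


Counting 1s in 00110000101010

5


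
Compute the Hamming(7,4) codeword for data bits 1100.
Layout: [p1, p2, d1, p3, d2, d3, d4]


Parity bits: p1=0, p2=1, p3=1

0111100


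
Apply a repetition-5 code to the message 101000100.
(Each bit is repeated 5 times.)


Each bit -> 5 copies

111110000011111000000000000000111110000000000


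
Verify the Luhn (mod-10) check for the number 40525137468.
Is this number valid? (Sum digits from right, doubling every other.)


Luhn sum = 43
43 mod 10 = 3

Invalid (Luhn sum mod 10 = 3)


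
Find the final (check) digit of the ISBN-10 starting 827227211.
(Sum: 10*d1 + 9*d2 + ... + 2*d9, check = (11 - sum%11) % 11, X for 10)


Weighted sum: 228
228 mod 11 = 8

Check digit: 3


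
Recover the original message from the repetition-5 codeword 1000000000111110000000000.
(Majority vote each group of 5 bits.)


Groups: 10000, 00000, 11111, 00000, 00000
Majority votes: 00100

00100


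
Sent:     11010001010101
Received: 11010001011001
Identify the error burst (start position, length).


XOR: 00000000001100

Burst at position 10, length 2


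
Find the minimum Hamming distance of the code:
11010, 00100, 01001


Comparing all pairs, minimum distance: 3
Can detect 2 errors, correct 1 errors

3


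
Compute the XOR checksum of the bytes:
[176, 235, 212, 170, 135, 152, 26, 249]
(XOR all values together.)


XOR chain: 176 ^ 235 ^ 212 ^ 170 ^ 135 ^ 152 ^ 26 ^ 249 = 217

217


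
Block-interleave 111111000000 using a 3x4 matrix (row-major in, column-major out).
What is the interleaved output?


Matrix:
  1111
  1100
  0000
Read columns: 110110100100

110110100100


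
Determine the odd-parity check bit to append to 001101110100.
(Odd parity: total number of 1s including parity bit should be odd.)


Number of 1s in data: 6
Parity bit: 1

1


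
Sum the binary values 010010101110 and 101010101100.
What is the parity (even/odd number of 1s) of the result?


010010101110 = 1198
101010101100 = 2732
Sum = 3930 = 111101011010
1s count = 8

even parity (8 ones in 111101011010)


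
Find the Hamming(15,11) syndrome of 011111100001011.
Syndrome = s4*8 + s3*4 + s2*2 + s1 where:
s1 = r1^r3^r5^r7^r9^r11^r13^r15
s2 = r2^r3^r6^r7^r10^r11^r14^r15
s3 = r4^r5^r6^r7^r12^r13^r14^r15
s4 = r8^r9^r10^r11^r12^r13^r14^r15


s1=0, s2=0, s3=1, s4=1

Syndrome = 12 (error at position 12)


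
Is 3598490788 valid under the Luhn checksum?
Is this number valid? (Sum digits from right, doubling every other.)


Luhn sum = 67
67 mod 10 = 7

Invalid (Luhn sum mod 10 = 7)


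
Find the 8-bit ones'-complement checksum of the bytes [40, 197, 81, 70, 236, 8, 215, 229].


Sum = 1076 mod 256 = 52
Complement = 203

203


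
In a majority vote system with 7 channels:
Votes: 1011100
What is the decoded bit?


Ones: 4 out of 7
Threshold: 4

1 (4/7 voted 1)


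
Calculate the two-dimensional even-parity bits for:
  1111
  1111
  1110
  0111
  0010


Row parities: 00111
Column parities: 1011

Row P: 00111, Col P: 1011, Corner: 1


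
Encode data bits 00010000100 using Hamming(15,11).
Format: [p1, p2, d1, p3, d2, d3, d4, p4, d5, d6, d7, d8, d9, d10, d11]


Parity bits: p1=0, p2=1, p3=0, p4=1

010000110000100


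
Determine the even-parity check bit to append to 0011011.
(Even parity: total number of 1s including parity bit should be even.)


Number of 1s in data: 4
Parity bit: 0

0


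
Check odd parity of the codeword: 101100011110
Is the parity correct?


Number of 1s: 7

Yes, parity is correct (7 ones)


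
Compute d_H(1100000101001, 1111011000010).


XOR: 0011011101011
Count of 1s: 8

8


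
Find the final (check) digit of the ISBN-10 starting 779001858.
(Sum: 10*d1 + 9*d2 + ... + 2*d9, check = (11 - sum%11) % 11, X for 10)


Weighted sum: 273
273 mod 11 = 9

Check digit: 2


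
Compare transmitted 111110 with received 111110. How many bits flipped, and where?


XOR: 000000

0 errors (received matches sent)


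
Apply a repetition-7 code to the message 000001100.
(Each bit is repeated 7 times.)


Each bit -> 7 copies

000000000000000000000000000000000001111111111111100000000000000


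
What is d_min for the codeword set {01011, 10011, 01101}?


Comparing all pairs, minimum distance: 2
Can detect 1 errors, correct 0 errors

2


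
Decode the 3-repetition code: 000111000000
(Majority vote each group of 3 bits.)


Groups: 000, 111, 000, 000
Majority votes: 0100

0100


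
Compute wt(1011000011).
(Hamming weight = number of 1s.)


Counting 1s in 1011000011

5


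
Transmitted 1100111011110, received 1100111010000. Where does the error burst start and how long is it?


XOR: 0000000001110

Burst at position 9, length 3


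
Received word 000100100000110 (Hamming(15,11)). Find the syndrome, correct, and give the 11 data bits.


Syndrome = 0: no error detected

Data: 00010000110 (no errors)


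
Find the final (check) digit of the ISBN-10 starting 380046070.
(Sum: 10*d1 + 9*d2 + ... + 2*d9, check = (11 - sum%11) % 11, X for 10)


Weighted sum: 177
177 mod 11 = 1

Check digit: X


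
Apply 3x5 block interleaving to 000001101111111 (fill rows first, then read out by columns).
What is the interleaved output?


Matrix:
  00000
  11011
  11111
Read columns: 011011001011011

011011001011011


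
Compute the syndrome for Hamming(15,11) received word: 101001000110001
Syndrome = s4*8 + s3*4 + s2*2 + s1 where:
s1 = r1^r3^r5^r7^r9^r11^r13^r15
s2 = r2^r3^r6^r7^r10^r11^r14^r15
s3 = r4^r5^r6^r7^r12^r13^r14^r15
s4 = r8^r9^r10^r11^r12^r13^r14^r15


s1=0, s2=1, s3=0, s4=1

Syndrome = 10 (error at position 10)


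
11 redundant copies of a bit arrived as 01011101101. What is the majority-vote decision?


Ones: 7 out of 11
Threshold: 6

1 (7/11 voted 1)


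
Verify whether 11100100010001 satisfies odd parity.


Number of 1s: 6

No, parity error (6 ones)


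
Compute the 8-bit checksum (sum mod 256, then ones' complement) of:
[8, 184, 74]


Sum = 266 mod 256 = 10
Complement = 245

245


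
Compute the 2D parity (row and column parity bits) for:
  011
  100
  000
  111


Row parities: 0101
Column parities: 000

Row P: 0101, Col P: 000, Corner: 0


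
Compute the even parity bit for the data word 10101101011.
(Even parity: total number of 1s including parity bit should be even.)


Number of 1s in data: 7
Parity bit: 1

1


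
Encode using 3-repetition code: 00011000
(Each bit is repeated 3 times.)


Each bit -> 3 copies

000000000111111000000000


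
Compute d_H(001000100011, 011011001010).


XOR: 010011101001
Count of 1s: 6

6


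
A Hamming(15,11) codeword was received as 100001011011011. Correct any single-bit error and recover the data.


Syndrome = 0: no error detected

Data: 00101011011 (no errors)


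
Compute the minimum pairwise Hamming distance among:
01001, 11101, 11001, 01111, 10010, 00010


Comparing all pairs, minimum distance: 1
Can detect 0 errors, correct 0 errors

1


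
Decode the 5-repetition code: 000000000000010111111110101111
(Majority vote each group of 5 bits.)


Groups: 00000, 00000, 00010, 11111, 11101, 01111
Majority votes: 000111

000111


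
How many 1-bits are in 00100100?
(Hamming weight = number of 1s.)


Counting 1s in 00100100

2


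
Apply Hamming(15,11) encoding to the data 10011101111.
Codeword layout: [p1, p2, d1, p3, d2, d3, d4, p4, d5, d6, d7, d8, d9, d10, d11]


Parity bits: p1=1, p2=1, p3=1, p4=0

111100101101111


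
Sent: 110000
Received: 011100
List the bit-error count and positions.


XOR: 101100

3 error(s) at position(s): 0, 2, 3


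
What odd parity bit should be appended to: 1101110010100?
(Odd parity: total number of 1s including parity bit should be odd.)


Number of 1s in data: 7
Parity bit: 0

0


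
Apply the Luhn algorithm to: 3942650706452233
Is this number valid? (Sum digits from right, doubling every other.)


Luhn sum = 74
74 mod 10 = 4

Invalid (Luhn sum mod 10 = 4)


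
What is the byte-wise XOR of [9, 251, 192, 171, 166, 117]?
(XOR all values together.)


XOR chain: 9 ^ 251 ^ 192 ^ 171 ^ 166 ^ 117 = 74

74


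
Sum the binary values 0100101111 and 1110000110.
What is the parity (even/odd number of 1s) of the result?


0100101111 = 303
1110000110 = 902
Sum = 1205 = 10010110101
1s count = 6

even parity (6 ones in 10010110101)


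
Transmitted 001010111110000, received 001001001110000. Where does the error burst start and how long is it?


XOR: 000011110000000

Burst at position 4, length 4


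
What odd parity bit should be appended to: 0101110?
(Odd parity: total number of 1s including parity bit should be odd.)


Number of 1s in data: 4
Parity bit: 1

1


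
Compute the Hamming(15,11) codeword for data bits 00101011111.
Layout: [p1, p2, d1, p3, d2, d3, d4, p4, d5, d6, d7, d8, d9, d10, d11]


Parity bits: p1=0, p2=0, p3=1, p4=0

000101001011111


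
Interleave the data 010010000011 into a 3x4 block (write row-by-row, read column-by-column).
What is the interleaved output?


Matrix:
  0100
  1000
  0011
Read columns: 010100001001

010100001001


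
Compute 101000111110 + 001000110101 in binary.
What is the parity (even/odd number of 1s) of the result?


101000111110 = 2622
001000110101 = 565
Sum = 3187 = 110001110011
1s count = 7

odd parity (7 ones in 110001110011)


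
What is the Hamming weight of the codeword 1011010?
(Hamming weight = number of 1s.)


Counting 1s in 1011010

4


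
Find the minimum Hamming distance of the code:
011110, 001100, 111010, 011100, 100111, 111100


Comparing all pairs, minimum distance: 1
Can detect 0 errors, correct 0 errors

1


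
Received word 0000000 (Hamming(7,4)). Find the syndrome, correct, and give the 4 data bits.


Syndrome = 0: no error detected

Data: 0000 (no errors)


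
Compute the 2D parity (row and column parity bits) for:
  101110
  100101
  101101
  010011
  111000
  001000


Row parities: 010111
Column parities: 000101

Row P: 010111, Col P: 000101, Corner: 0


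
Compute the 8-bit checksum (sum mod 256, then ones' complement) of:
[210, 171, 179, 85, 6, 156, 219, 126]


Sum = 1152 mod 256 = 128
Complement = 127

127


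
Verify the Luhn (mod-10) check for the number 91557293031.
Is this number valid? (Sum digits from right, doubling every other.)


Luhn sum = 50
50 mod 10 = 0

Valid (Luhn sum mod 10 = 0)


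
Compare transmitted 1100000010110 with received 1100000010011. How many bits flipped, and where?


XOR: 0000000000101

2 error(s) at position(s): 10, 12


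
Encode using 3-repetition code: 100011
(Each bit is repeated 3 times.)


Each bit -> 3 copies

111000000000111111


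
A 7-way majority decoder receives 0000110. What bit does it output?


Ones: 2 out of 7
Threshold: 4

0 (2/7 voted 1)


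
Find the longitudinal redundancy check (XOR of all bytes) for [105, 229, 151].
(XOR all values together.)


XOR chain: 105 ^ 229 ^ 151 = 27

27


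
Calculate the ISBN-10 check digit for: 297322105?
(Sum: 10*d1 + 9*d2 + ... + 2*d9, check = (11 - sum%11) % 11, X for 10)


Weighted sum: 214
214 mod 11 = 5

Check digit: 6


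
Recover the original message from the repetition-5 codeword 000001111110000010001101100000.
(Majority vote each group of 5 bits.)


Groups: 00000, 11111, 10000, 01000, 11011, 00000
Majority votes: 010010

010010


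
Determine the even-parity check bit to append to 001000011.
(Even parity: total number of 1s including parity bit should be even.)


Number of 1s in data: 3
Parity bit: 1

1


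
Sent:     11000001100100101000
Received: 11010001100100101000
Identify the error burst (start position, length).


XOR: 00010000000000000000

Burst at position 3, length 1


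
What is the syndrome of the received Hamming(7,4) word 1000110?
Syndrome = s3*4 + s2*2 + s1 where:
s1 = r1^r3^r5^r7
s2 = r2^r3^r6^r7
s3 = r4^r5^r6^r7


s1=0, s2=1, s3=0

Syndrome = 2 (error at position 2)


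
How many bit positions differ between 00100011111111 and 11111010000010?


XOR: 11011001111101
Count of 1s: 10

10


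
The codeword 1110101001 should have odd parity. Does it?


Number of 1s: 6

No, parity error (6 ones)


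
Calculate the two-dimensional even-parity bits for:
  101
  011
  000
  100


Row parities: 0001
Column parities: 010

Row P: 0001, Col P: 010, Corner: 1


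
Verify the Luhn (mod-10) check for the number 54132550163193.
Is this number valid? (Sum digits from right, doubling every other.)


Luhn sum = 47
47 mod 10 = 7

Invalid (Luhn sum mod 10 = 7)


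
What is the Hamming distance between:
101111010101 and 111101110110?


XOR: 010010100011
Count of 1s: 5

5


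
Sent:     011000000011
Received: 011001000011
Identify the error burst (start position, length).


XOR: 000001000000

Burst at position 5, length 1


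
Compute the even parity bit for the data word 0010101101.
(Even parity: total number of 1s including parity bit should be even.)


Number of 1s in data: 5
Parity bit: 1

1
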